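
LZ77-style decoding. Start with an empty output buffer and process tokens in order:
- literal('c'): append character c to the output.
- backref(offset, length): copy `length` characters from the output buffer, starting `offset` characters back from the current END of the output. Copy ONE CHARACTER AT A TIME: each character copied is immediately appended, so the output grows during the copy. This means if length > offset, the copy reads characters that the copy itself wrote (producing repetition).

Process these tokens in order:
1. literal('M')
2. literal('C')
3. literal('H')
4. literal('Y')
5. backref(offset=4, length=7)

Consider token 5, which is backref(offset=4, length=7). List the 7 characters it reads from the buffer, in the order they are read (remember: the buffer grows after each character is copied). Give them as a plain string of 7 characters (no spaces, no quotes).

Answer: MCHYMCH

Derivation:
Token 1: literal('M'). Output: "M"
Token 2: literal('C'). Output: "MC"
Token 3: literal('H'). Output: "MCH"
Token 4: literal('Y'). Output: "MCHY"
Token 5: backref(off=4, len=7). Buffer before: "MCHY" (len 4)
  byte 1: read out[0]='M', append. Buffer now: "MCHYM"
  byte 2: read out[1]='C', append. Buffer now: "MCHYMC"
  byte 3: read out[2]='H', append. Buffer now: "MCHYMCH"
  byte 4: read out[3]='Y', append. Buffer now: "MCHYMCHY"
  byte 5: read out[4]='M', append. Buffer now: "MCHYMCHYM"
  byte 6: read out[5]='C', append. Buffer now: "MCHYMCHYMC"
  byte 7: read out[6]='H', append. Buffer now: "MCHYMCHYMCH"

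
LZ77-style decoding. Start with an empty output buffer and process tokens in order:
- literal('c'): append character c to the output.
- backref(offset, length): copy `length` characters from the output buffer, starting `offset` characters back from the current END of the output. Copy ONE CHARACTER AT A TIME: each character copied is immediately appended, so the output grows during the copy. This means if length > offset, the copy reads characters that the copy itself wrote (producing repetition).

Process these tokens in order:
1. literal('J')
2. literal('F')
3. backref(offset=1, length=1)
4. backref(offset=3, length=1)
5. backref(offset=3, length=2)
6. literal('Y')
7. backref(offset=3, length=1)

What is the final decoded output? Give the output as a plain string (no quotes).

Token 1: literal('J'). Output: "J"
Token 2: literal('F'). Output: "JF"
Token 3: backref(off=1, len=1). Copied 'F' from pos 1. Output: "JFF"
Token 4: backref(off=3, len=1). Copied 'J' from pos 0. Output: "JFFJ"
Token 5: backref(off=3, len=2). Copied 'FF' from pos 1. Output: "JFFJFF"
Token 6: literal('Y'). Output: "JFFJFFY"
Token 7: backref(off=3, len=1). Copied 'F' from pos 4. Output: "JFFJFFYF"

Answer: JFFJFFYF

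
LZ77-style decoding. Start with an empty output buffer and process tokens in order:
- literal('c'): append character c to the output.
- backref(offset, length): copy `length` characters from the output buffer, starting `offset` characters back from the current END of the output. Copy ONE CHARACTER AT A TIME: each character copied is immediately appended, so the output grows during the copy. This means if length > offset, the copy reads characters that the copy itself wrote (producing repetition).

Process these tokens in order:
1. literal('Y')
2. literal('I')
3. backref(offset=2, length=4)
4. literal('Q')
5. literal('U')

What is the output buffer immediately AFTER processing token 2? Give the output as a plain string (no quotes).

Token 1: literal('Y'). Output: "Y"
Token 2: literal('I'). Output: "YI"

Answer: YI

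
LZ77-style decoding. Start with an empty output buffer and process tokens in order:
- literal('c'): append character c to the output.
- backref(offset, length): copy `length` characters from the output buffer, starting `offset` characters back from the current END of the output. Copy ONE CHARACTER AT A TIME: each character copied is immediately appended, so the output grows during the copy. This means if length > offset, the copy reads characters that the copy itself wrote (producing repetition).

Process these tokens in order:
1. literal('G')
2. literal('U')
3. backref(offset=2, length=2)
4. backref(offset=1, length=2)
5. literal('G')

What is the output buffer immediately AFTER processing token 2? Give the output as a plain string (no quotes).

Token 1: literal('G'). Output: "G"
Token 2: literal('U'). Output: "GU"

Answer: GU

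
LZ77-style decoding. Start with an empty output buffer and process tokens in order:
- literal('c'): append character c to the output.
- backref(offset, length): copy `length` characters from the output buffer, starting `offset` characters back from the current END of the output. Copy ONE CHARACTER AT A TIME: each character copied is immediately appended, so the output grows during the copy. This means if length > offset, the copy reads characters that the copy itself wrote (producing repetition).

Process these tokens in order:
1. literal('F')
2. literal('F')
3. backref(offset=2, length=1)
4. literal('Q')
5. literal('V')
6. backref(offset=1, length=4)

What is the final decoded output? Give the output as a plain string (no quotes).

Answer: FFFQVVVVV

Derivation:
Token 1: literal('F'). Output: "F"
Token 2: literal('F'). Output: "FF"
Token 3: backref(off=2, len=1). Copied 'F' from pos 0. Output: "FFF"
Token 4: literal('Q'). Output: "FFFQ"
Token 5: literal('V'). Output: "FFFQV"
Token 6: backref(off=1, len=4) (overlapping!). Copied 'VVVV' from pos 4. Output: "FFFQVVVVV"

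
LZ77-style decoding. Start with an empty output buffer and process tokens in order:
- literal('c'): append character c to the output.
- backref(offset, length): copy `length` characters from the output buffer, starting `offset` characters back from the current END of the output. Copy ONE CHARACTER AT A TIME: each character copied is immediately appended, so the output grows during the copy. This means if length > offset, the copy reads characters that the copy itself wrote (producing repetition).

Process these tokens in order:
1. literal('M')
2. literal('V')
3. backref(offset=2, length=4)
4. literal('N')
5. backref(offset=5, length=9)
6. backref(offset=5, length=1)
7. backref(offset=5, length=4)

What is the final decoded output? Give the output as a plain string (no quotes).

Token 1: literal('M'). Output: "M"
Token 2: literal('V'). Output: "MV"
Token 3: backref(off=2, len=4) (overlapping!). Copied 'MVMV' from pos 0. Output: "MVMVMV"
Token 4: literal('N'). Output: "MVMVMVN"
Token 5: backref(off=5, len=9) (overlapping!). Copied 'MVMVNMVMV' from pos 2. Output: "MVMVMVNMVMVNMVMV"
Token 6: backref(off=5, len=1). Copied 'N' from pos 11. Output: "MVMVMVNMVMVNMVMVN"
Token 7: backref(off=5, len=4). Copied 'MVMV' from pos 12. Output: "MVMVMVNMVMVNMVMVNMVMV"

Answer: MVMVMVNMVMVNMVMVNMVMV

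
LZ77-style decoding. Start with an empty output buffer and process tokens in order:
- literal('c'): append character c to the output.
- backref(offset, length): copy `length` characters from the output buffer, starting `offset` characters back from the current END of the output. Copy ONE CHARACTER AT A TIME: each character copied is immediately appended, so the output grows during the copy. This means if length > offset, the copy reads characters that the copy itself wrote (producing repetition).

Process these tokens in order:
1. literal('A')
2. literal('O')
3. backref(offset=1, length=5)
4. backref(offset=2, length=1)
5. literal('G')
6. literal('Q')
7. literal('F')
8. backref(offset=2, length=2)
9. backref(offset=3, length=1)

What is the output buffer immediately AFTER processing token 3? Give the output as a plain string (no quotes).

Token 1: literal('A'). Output: "A"
Token 2: literal('O'). Output: "AO"
Token 3: backref(off=1, len=5) (overlapping!). Copied 'OOOOO' from pos 1. Output: "AOOOOOO"

Answer: AOOOOOO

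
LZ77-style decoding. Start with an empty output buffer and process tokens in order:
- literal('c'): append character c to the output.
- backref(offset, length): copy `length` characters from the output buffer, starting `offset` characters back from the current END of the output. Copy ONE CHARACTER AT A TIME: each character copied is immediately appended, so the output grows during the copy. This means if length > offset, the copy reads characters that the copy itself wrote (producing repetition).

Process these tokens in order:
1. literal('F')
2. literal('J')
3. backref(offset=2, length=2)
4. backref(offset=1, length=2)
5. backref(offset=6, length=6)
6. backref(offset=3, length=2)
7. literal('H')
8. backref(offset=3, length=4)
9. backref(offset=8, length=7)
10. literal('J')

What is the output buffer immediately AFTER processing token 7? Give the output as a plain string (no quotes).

Token 1: literal('F'). Output: "F"
Token 2: literal('J'). Output: "FJ"
Token 3: backref(off=2, len=2). Copied 'FJ' from pos 0. Output: "FJFJ"
Token 4: backref(off=1, len=2) (overlapping!). Copied 'JJ' from pos 3. Output: "FJFJJJ"
Token 5: backref(off=6, len=6). Copied 'FJFJJJ' from pos 0. Output: "FJFJJJFJFJJJ"
Token 6: backref(off=3, len=2). Copied 'JJ' from pos 9. Output: "FJFJJJFJFJJJJJ"
Token 7: literal('H'). Output: "FJFJJJFJFJJJJJH"

Answer: FJFJJJFJFJJJJJH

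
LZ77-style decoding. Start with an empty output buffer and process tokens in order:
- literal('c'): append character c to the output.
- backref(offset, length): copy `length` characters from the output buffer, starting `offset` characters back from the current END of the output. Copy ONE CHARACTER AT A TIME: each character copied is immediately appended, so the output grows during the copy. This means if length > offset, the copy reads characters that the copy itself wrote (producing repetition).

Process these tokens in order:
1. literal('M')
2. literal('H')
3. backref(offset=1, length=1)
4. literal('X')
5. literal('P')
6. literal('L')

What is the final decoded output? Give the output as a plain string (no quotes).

Answer: MHHXPL

Derivation:
Token 1: literal('M'). Output: "M"
Token 2: literal('H'). Output: "MH"
Token 3: backref(off=1, len=1). Copied 'H' from pos 1. Output: "MHH"
Token 4: literal('X'). Output: "MHHX"
Token 5: literal('P'). Output: "MHHXP"
Token 6: literal('L'). Output: "MHHXPL"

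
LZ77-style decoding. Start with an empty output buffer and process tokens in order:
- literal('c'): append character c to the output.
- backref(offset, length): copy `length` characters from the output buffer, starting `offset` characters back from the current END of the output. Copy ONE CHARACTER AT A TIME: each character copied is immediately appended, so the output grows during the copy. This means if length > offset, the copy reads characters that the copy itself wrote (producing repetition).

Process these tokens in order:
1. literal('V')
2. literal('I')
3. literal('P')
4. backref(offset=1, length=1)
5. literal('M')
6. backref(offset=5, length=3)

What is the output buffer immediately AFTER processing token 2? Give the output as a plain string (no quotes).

Answer: VI

Derivation:
Token 1: literal('V'). Output: "V"
Token 2: literal('I'). Output: "VI"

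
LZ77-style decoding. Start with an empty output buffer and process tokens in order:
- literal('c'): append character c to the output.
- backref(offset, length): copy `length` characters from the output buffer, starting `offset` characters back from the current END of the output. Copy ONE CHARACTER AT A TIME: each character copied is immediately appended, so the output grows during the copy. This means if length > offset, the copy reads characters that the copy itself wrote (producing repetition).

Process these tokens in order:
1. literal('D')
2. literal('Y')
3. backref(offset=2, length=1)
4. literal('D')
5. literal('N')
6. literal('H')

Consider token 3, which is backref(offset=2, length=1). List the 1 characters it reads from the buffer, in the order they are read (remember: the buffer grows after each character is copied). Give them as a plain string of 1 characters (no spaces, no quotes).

Token 1: literal('D'). Output: "D"
Token 2: literal('Y'). Output: "DY"
Token 3: backref(off=2, len=1). Buffer before: "DY" (len 2)
  byte 1: read out[0]='D', append. Buffer now: "DYD"

Answer: D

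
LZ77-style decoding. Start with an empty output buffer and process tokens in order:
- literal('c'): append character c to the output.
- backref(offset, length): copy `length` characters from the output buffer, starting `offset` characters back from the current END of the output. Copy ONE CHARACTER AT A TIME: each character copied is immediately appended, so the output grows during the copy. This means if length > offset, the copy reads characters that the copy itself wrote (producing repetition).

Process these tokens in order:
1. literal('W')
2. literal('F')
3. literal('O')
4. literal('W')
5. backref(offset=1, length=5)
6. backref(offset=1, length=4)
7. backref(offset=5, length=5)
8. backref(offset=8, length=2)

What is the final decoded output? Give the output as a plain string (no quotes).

Token 1: literal('W'). Output: "W"
Token 2: literal('F'). Output: "WF"
Token 3: literal('O'). Output: "WFO"
Token 4: literal('W'). Output: "WFOW"
Token 5: backref(off=1, len=5) (overlapping!). Copied 'WWWWW' from pos 3. Output: "WFOWWWWWW"
Token 6: backref(off=1, len=4) (overlapping!). Copied 'WWWW' from pos 8. Output: "WFOWWWWWWWWWW"
Token 7: backref(off=5, len=5). Copied 'WWWWW' from pos 8. Output: "WFOWWWWWWWWWWWWWWW"
Token 8: backref(off=8, len=2). Copied 'WW' from pos 10. Output: "WFOWWWWWWWWWWWWWWWWW"

Answer: WFOWWWWWWWWWWWWWWWWW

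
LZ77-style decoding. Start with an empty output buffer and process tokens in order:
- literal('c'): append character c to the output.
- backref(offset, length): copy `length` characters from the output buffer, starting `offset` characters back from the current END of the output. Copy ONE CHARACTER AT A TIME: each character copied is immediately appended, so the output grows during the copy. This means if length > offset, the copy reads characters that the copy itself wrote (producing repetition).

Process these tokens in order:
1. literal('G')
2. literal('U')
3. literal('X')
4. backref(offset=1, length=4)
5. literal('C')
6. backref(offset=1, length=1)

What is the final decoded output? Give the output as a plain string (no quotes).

Answer: GUXXXXXCC

Derivation:
Token 1: literal('G'). Output: "G"
Token 2: literal('U'). Output: "GU"
Token 3: literal('X'). Output: "GUX"
Token 4: backref(off=1, len=4) (overlapping!). Copied 'XXXX' from pos 2. Output: "GUXXXXX"
Token 5: literal('C'). Output: "GUXXXXXC"
Token 6: backref(off=1, len=1). Copied 'C' from pos 7. Output: "GUXXXXXCC"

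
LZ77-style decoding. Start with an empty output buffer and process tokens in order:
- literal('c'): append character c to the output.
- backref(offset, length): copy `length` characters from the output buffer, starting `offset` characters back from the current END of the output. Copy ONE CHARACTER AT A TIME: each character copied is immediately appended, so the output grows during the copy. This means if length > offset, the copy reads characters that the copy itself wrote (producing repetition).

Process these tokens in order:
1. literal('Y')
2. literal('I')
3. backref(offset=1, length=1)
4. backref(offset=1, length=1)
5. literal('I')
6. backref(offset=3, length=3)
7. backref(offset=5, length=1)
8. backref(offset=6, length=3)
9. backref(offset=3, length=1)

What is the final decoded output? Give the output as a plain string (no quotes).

Answer: YIIIIIIIIIIII

Derivation:
Token 1: literal('Y'). Output: "Y"
Token 2: literal('I'). Output: "YI"
Token 3: backref(off=1, len=1). Copied 'I' from pos 1. Output: "YII"
Token 4: backref(off=1, len=1). Copied 'I' from pos 2. Output: "YIII"
Token 5: literal('I'). Output: "YIIII"
Token 6: backref(off=3, len=3). Copied 'III' from pos 2. Output: "YIIIIIII"
Token 7: backref(off=5, len=1). Copied 'I' from pos 3. Output: "YIIIIIIII"
Token 8: backref(off=6, len=3). Copied 'III' from pos 3. Output: "YIIIIIIIIIII"
Token 9: backref(off=3, len=1). Copied 'I' from pos 9. Output: "YIIIIIIIIIIII"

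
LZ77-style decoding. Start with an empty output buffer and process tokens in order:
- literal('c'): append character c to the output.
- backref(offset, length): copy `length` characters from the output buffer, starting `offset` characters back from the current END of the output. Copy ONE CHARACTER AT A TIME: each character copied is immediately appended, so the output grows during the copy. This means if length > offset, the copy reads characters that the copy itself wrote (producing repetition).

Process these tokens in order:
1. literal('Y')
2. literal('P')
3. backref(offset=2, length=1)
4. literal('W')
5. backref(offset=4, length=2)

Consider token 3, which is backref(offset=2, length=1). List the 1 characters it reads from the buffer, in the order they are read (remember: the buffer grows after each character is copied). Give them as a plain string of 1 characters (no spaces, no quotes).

Token 1: literal('Y'). Output: "Y"
Token 2: literal('P'). Output: "YP"
Token 3: backref(off=2, len=1). Buffer before: "YP" (len 2)
  byte 1: read out[0]='Y', append. Buffer now: "YPY"

Answer: Y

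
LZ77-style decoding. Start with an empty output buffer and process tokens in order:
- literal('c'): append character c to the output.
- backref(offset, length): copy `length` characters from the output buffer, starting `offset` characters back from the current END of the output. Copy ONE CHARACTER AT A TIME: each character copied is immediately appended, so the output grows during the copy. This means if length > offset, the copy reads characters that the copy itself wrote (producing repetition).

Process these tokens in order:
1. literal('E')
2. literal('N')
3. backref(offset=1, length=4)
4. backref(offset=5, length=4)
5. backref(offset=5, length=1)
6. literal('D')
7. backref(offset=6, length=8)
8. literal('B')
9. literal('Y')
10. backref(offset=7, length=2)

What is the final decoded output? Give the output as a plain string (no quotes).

Answer: ENNNNNNNNNNDNNNNNDNNBYNN

Derivation:
Token 1: literal('E'). Output: "E"
Token 2: literal('N'). Output: "EN"
Token 3: backref(off=1, len=4) (overlapping!). Copied 'NNNN' from pos 1. Output: "ENNNNN"
Token 4: backref(off=5, len=4). Copied 'NNNN' from pos 1. Output: "ENNNNNNNNN"
Token 5: backref(off=5, len=1). Copied 'N' from pos 5. Output: "ENNNNNNNNNN"
Token 6: literal('D'). Output: "ENNNNNNNNNND"
Token 7: backref(off=6, len=8) (overlapping!). Copied 'NNNNNDNN' from pos 6. Output: "ENNNNNNNNNNDNNNNNDNN"
Token 8: literal('B'). Output: "ENNNNNNNNNNDNNNNNDNNB"
Token 9: literal('Y'). Output: "ENNNNNNNNNNDNNNNNDNNBY"
Token 10: backref(off=7, len=2). Copied 'NN' from pos 15. Output: "ENNNNNNNNNNDNNNNNDNNBYNN"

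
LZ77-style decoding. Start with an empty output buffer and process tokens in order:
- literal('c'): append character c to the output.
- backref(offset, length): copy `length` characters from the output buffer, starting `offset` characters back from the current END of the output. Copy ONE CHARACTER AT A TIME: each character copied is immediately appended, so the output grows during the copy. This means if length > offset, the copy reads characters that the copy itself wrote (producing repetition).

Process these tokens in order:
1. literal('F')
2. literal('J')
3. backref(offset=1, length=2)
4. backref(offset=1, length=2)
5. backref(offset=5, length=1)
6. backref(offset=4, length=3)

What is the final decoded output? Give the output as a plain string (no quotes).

Answer: FJJJJJJJJJ

Derivation:
Token 1: literal('F'). Output: "F"
Token 2: literal('J'). Output: "FJ"
Token 3: backref(off=1, len=2) (overlapping!). Copied 'JJ' from pos 1. Output: "FJJJ"
Token 4: backref(off=1, len=2) (overlapping!). Copied 'JJ' from pos 3. Output: "FJJJJJ"
Token 5: backref(off=5, len=1). Copied 'J' from pos 1. Output: "FJJJJJJ"
Token 6: backref(off=4, len=3). Copied 'JJJ' from pos 3. Output: "FJJJJJJJJJ"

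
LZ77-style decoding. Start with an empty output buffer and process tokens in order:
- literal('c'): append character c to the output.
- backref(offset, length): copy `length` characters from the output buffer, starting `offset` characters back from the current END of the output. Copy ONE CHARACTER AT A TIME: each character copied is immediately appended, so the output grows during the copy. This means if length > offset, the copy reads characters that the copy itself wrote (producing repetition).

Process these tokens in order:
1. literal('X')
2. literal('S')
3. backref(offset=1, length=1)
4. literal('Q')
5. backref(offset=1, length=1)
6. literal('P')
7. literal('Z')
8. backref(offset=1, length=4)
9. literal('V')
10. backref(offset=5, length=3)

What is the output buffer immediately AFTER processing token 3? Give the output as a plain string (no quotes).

Token 1: literal('X'). Output: "X"
Token 2: literal('S'). Output: "XS"
Token 3: backref(off=1, len=1). Copied 'S' from pos 1. Output: "XSS"

Answer: XSS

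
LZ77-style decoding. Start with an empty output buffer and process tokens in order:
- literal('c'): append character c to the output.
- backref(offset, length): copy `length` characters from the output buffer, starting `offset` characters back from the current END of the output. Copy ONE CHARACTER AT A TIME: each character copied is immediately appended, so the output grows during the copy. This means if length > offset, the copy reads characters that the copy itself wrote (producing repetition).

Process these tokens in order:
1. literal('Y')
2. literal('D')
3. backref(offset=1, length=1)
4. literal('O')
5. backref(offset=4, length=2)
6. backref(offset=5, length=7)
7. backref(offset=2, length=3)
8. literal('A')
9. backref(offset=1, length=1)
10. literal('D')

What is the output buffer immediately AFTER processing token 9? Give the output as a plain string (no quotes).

Token 1: literal('Y'). Output: "Y"
Token 2: literal('D'). Output: "YD"
Token 3: backref(off=1, len=1). Copied 'D' from pos 1. Output: "YDD"
Token 4: literal('O'). Output: "YDDO"
Token 5: backref(off=4, len=2). Copied 'YD' from pos 0. Output: "YDDOYD"
Token 6: backref(off=5, len=7) (overlapping!). Copied 'DDOYDDD' from pos 1. Output: "YDDOYDDDOYDDD"
Token 7: backref(off=2, len=3) (overlapping!). Copied 'DDD' from pos 11. Output: "YDDOYDDDOYDDDDDD"
Token 8: literal('A'). Output: "YDDOYDDDOYDDDDDDA"
Token 9: backref(off=1, len=1). Copied 'A' from pos 16. Output: "YDDOYDDDOYDDDDDDAA"

Answer: YDDOYDDDOYDDDDDDAA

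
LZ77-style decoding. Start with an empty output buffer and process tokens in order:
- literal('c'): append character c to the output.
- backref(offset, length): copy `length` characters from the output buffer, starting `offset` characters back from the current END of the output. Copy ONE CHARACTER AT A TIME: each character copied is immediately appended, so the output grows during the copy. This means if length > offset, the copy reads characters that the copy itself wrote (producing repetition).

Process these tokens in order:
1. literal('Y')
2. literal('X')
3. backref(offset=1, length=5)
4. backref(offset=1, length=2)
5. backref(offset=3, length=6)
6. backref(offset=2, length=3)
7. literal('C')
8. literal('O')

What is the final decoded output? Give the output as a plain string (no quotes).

Token 1: literal('Y'). Output: "Y"
Token 2: literal('X'). Output: "YX"
Token 3: backref(off=1, len=5) (overlapping!). Copied 'XXXXX' from pos 1. Output: "YXXXXXX"
Token 4: backref(off=1, len=2) (overlapping!). Copied 'XX' from pos 6. Output: "YXXXXXXXX"
Token 5: backref(off=3, len=6) (overlapping!). Copied 'XXXXXX' from pos 6. Output: "YXXXXXXXXXXXXXX"
Token 6: backref(off=2, len=3) (overlapping!). Copied 'XXX' from pos 13. Output: "YXXXXXXXXXXXXXXXXX"
Token 7: literal('C'). Output: "YXXXXXXXXXXXXXXXXXC"
Token 8: literal('O'). Output: "YXXXXXXXXXXXXXXXXXCO"

Answer: YXXXXXXXXXXXXXXXXXCO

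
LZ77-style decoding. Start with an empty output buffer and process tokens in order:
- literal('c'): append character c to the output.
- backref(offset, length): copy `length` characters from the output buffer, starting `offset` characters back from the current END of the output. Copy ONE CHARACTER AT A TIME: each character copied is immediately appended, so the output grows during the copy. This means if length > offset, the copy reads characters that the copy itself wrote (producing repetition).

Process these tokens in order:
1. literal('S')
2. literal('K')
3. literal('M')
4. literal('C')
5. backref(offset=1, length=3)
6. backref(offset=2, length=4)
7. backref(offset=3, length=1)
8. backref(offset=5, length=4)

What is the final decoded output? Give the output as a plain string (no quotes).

Answer: SKMCCCCCCCCCCCCC

Derivation:
Token 1: literal('S'). Output: "S"
Token 2: literal('K'). Output: "SK"
Token 3: literal('M'). Output: "SKM"
Token 4: literal('C'). Output: "SKMC"
Token 5: backref(off=1, len=3) (overlapping!). Copied 'CCC' from pos 3. Output: "SKMCCCC"
Token 6: backref(off=2, len=4) (overlapping!). Copied 'CCCC' from pos 5. Output: "SKMCCCCCCCC"
Token 7: backref(off=3, len=1). Copied 'C' from pos 8. Output: "SKMCCCCCCCCC"
Token 8: backref(off=5, len=4). Copied 'CCCC' from pos 7. Output: "SKMCCCCCCCCCCCCC"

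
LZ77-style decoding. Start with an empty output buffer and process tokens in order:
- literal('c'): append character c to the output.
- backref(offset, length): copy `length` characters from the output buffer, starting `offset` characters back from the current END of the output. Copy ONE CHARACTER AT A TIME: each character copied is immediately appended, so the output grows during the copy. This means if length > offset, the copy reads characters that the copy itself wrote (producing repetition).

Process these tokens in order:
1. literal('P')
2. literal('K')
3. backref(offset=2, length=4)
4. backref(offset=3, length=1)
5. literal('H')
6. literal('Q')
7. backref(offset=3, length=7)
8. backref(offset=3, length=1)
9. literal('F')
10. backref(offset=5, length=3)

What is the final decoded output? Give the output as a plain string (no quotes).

Answer: PKPKPKKHQKHQKHQKHFHQK

Derivation:
Token 1: literal('P'). Output: "P"
Token 2: literal('K'). Output: "PK"
Token 3: backref(off=2, len=4) (overlapping!). Copied 'PKPK' from pos 0. Output: "PKPKPK"
Token 4: backref(off=3, len=1). Copied 'K' from pos 3. Output: "PKPKPKK"
Token 5: literal('H'). Output: "PKPKPKKH"
Token 6: literal('Q'). Output: "PKPKPKKHQ"
Token 7: backref(off=3, len=7) (overlapping!). Copied 'KHQKHQK' from pos 6. Output: "PKPKPKKHQKHQKHQK"
Token 8: backref(off=3, len=1). Copied 'H' from pos 13. Output: "PKPKPKKHQKHQKHQKH"
Token 9: literal('F'). Output: "PKPKPKKHQKHQKHQKHF"
Token 10: backref(off=5, len=3). Copied 'HQK' from pos 13. Output: "PKPKPKKHQKHQKHQKHFHQK"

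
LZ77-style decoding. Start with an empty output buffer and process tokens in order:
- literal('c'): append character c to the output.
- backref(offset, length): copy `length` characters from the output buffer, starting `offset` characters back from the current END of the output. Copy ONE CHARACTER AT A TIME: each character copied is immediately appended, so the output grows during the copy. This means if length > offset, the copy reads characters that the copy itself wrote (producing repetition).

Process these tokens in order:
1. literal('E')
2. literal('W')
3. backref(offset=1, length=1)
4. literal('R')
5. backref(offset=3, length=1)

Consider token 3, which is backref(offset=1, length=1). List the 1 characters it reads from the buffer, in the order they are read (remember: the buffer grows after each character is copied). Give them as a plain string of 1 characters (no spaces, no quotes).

Token 1: literal('E'). Output: "E"
Token 2: literal('W'). Output: "EW"
Token 3: backref(off=1, len=1). Buffer before: "EW" (len 2)
  byte 1: read out[1]='W', append. Buffer now: "EWW"

Answer: W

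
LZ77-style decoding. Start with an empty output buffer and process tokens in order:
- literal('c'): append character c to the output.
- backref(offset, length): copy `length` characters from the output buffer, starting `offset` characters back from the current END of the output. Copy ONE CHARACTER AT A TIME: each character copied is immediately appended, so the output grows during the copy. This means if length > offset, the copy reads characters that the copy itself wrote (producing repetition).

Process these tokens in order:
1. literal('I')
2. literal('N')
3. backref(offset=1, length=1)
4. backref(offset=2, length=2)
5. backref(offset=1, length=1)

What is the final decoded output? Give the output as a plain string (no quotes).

Token 1: literal('I'). Output: "I"
Token 2: literal('N'). Output: "IN"
Token 3: backref(off=1, len=1). Copied 'N' from pos 1. Output: "INN"
Token 4: backref(off=2, len=2). Copied 'NN' from pos 1. Output: "INNNN"
Token 5: backref(off=1, len=1). Copied 'N' from pos 4. Output: "INNNNN"

Answer: INNNNN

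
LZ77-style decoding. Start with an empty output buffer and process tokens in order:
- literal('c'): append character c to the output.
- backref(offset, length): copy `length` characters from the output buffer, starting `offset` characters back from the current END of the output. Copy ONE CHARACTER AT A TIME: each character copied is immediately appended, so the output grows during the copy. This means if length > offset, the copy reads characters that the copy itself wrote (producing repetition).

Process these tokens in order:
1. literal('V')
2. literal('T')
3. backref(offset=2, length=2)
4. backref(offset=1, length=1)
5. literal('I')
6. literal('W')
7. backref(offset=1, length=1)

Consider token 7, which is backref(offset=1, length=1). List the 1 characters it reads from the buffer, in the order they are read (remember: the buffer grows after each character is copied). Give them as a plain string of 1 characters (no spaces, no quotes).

Answer: W

Derivation:
Token 1: literal('V'). Output: "V"
Token 2: literal('T'). Output: "VT"
Token 3: backref(off=2, len=2). Copied 'VT' from pos 0. Output: "VTVT"
Token 4: backref(off=1, len=1). Copied 'T' from pos 3. Output: "VTVTT"
Token 5: literal('I'). Output: "VTVTTI"
Token 6: literal('W'). Output: "VTVTTIW"
Token 7: backref(off=1, len=1). Buffer before: "VTVTTIW" (len 7)
  byte 1: read out[6]='W', append. Buffer now: "VTVTTIWW"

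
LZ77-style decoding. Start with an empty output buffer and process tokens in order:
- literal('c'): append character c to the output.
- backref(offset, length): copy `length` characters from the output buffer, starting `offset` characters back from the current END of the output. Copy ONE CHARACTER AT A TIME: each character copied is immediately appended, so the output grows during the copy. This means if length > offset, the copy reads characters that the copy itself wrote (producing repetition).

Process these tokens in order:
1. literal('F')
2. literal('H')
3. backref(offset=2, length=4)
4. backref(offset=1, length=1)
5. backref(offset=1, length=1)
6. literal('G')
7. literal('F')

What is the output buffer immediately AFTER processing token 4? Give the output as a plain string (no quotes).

Token 1: literal('F'). Output: "F"
Token 2: literal('H'). Output: "FH"
Token 3: backref(off=2, len=4) (overlapping!). Copied 'FHFH' from pos 0. Output: "FHFHFH"
Token 4: backref(off=1, len=1). Copied 'H' from pos 5. Output: "FHFHFHH"

Answer: FHFHFHH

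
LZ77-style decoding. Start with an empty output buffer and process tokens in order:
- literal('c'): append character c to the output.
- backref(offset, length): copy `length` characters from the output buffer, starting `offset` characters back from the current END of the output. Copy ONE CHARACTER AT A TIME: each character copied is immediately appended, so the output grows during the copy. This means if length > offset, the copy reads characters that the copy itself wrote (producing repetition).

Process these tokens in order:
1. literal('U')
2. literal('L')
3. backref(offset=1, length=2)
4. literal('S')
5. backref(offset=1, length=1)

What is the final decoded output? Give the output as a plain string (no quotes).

Answer: ULLLSS

Derivation:
Token 1: literal('U'). Output: "U"
Token 2: literal('L'). Output: "UL"
Token 3: backref(off=1, len=2) (overlapping!). Copied 'LL' from pos 1. Output: "ULLL"
Token 4: literal('S'). Output: "ULLLS"
Token 5: backref(off=1, len=1). Copied 'S' from pos 4. Output: "ULLLSS"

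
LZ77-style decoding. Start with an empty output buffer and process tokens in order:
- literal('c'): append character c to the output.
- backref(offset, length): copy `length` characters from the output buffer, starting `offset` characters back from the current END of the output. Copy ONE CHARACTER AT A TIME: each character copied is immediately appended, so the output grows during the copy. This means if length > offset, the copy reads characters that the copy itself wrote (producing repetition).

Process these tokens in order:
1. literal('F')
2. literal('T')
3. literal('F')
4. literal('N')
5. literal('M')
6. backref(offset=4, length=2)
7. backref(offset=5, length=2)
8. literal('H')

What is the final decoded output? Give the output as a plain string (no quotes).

Answer: FTFNMTFFNH

Derivation:
Token 1: literal('F'). Output: "F"
Token 2: literal('T'). Output: "FT"
Token 3: literal('F'). Output: "FTF"
Token 4: literal('N'). Output: "FTFN"
Token 5: literal('M'). Output: "FTFNM"
Token 6: backref(off=4, len=2). Copied 'TF' from pos 1. Output: "FTFNMTF"
Token 7: backref(off=5, len=2). Copied 'FN' from pos 2. Output: "FTFNMTFFN"
Token 8: literal('H'). Output: "FTFNMTFFNH"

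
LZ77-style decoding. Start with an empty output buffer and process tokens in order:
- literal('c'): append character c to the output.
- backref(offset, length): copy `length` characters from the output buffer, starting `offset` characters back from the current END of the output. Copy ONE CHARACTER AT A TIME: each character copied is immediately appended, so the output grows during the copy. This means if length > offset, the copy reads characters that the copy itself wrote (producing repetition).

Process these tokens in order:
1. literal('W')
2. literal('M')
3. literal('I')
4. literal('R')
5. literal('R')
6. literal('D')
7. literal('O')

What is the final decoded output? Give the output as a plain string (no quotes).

Answer: WMIRRDO

Derivation:
Token 1: literal('W'). Output: "W"
Token 2: literal('M'). Output: "WM"
Token 3: literal('I'). Output: "WMI"
Token 4: literal('R'). Output: "WMIR"
Token 5: literal('R'). Output: "WMIRR"
Token 6: literal('D'). Output: "WMIRRD"
Token 7: literal('O'). Output: "WMIRRDO"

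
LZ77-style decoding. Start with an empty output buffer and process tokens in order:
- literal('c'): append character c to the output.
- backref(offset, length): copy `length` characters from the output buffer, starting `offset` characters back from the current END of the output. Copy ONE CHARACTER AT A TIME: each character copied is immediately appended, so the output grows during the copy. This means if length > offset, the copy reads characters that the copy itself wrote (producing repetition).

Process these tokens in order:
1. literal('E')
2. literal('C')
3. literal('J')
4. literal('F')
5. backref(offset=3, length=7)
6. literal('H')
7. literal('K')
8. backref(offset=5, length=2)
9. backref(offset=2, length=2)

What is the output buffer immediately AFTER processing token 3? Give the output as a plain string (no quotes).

Answer: ECJ

Derivation:
Token 1: literal('E'). Output: "E"
Token 2: literal('C'). Output: "EC"
Token 3: literal('J'). Output: "ECJ"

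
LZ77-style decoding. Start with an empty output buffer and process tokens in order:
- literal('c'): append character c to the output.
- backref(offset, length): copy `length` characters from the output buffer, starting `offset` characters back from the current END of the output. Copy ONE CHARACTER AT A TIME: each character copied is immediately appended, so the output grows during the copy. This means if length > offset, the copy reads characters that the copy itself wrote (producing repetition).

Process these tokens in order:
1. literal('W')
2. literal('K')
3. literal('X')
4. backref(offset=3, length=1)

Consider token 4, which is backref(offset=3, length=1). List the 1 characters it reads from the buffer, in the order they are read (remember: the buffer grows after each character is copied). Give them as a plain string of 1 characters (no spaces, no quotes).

Answer: W

Derivation:
Token 1: literal('W'). Output: "W"
Token 2: literal('K'). Output: "WK"
Token 3: literal('X'). Output: "WKX"
Token 4: backref(off=3, len=1). Buffer before: "WKX" (len 3)
  byte 1: read out[0]='W', append. Buffer now: "WKXW"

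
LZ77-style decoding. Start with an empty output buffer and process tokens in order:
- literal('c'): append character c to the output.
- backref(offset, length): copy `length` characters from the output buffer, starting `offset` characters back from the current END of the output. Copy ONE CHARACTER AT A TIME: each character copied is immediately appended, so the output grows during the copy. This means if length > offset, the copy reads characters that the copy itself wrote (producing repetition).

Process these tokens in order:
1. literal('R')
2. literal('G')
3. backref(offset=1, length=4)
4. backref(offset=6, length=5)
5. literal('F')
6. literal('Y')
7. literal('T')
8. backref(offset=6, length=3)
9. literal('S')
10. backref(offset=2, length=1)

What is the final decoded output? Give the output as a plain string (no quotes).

Token 1: literal('R'). Output: "R"
Token 2: literal('G'). Output: "RG"
Token 3: backref(off=1, len=4) (overlapping!). Copied 'GGGG' from pos 1. Output: "RGGGGG"
Token 4: backref(off=6, len=5). Copied 'RGGGG' from pos 0. Output: "RGGGGGRGGGG"
Token 5: literal('F'). Output: "RGGGGGRGGGGF"
Token 6: literal('Y'). Output: "RGGGGGRGGGGFY"
Token 7: literal('T'). Output: "RGGGGGRGGGGFYT"
Token 8: backref(off=6, len=3). Copied 'GGG' from pos 8. Output: "RGGGGGRGGGGFYTGGG"
Token 9: literal('S'). Output: "RGGGGGRGGGGFYTGGGS"
Token 10: backref(off=2, len=1). Copied 'G' from pos 16. Output: "RGGGGGRGGGGFYTGGGSG"

Answer: RGGGGGRGGGGFYTGGGSG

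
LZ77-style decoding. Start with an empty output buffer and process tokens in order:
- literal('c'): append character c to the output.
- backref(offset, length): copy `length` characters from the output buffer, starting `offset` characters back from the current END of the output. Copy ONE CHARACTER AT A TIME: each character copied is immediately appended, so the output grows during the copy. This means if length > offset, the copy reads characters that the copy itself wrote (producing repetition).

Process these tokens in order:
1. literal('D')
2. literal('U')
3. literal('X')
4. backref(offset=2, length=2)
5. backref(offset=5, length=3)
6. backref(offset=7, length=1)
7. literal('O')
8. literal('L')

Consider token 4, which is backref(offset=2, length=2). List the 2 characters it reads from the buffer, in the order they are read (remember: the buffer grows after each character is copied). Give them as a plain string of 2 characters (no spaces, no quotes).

Token 1: literal('D'). Output: "D"
Token 2: literal('U'). Output: "DU"
Token 3: literal('X'). Output: "DUX"
Token 4: backref(off=2, len=2). Buffer before: "DUX" (len 3)
  byte 1: read out[1]='U', append. Buffer now: "DUXU"
  byte 2: read out[2]='X', append. Buffer now: "DUXUX"

Answer: UX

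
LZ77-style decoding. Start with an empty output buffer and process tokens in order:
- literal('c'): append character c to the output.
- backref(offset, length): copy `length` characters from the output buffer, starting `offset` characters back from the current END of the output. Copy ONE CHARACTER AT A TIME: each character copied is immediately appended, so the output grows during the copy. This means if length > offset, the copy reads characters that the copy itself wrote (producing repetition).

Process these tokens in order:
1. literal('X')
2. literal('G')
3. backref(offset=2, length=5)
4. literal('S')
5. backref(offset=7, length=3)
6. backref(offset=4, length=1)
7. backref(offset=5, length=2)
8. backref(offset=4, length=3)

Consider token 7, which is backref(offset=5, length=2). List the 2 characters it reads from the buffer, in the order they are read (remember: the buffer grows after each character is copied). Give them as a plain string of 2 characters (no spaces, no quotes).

Token 1: literal('X'). Output: "X"
Token 2: literal('G'). Output: "XG"
Token 3: backref(off=2, len=5) (overlapping!). Copied 'XGXGX' from pos 0. Output: "XGXGXGX"
Token 4: literal('S'). Output: "XGXGXGXS"
Token 5: backref(off=7, len=3). Copied 'GXG' from pos 1. Output: "XGXGXGXSGXG"
Token 6: backref(off=4, len=1). Copied 'S' from pos 7. Output: "XGXGXGXSGXGS"
Token 7: backref(off=5, len=2). Buffer before: "XGXGXGXSGXGS" (len 12)
  byte 1: read out[7]='S', append. Buffer now: "XGXGXGXSGXGSS"
  byte 2: read out[8]='G', append. Buffer now: "XGXGXGXSGXGSSG"

Answer: SG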